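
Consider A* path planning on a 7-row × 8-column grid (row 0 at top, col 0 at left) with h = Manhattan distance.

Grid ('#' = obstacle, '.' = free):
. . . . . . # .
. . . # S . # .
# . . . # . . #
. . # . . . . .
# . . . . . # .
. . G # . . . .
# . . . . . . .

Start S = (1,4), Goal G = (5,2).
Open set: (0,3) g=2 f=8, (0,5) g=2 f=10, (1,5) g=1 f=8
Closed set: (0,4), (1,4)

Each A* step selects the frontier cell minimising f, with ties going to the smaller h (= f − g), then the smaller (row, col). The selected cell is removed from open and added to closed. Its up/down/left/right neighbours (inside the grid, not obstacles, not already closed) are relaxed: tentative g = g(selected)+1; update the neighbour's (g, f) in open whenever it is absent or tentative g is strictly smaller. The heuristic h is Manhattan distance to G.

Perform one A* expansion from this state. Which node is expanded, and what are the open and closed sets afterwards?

step 1: expand (0,3) (f=8, h=6) → closed; open now [(0,2) g=3 f=8, (0,5) g=2 f=10, (1,5) g=1 f=8]

expanded=(0,3); open=[(0,2) g=3 f=8, (0,5) g=2 f=10, (1,5) g=1 f=8]; closed=[(0,3), (0,4), (1,4)]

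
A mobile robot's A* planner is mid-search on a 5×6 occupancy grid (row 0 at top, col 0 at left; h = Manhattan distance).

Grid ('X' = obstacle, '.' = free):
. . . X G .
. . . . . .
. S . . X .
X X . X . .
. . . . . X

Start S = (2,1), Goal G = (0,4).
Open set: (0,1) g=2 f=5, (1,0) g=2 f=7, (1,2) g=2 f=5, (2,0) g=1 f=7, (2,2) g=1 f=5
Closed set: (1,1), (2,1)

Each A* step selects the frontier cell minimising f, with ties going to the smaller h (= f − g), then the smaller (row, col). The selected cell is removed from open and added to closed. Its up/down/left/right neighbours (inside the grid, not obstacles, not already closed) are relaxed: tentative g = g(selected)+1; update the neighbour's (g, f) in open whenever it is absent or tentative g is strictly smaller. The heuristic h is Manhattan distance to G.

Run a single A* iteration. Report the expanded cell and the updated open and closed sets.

expanded=(0,1); open=[(0,0) g=3 f=7, (0,2) g=3 f=5, (1,0) g=2 f=7, (1,2) g=2 f=5, (2,0) g=1 f=7, (2,2) g=1 f=5]; closed=[(0,1), (1,1), (2,1)]

step 1: expand (0,1) (f=5, h=3) → closed; open now [(0,0) g=3 f=7, (0,2) g=3 f=5, (1,0) g=2 f=7, (1,2) g=2 f=5, (2,0) g=1 f=7, (2,2) g=1 f=5]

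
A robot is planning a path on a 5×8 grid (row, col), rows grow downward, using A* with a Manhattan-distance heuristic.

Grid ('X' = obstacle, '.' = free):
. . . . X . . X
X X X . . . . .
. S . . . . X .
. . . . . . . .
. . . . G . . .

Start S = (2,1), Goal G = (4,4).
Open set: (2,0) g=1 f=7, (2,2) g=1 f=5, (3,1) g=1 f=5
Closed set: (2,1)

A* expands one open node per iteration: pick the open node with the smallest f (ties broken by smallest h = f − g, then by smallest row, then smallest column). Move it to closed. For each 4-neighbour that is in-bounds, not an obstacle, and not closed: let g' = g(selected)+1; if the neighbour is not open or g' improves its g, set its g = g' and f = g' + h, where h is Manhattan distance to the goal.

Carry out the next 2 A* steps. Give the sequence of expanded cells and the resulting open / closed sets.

step 1: expand (2,2) (f=5, h=4) → closed; open now [(2,0) g=1 f=7, (2,3) g=2 f=5, (3,1) g=1 f=5, (3,2) g=2 f=5]
step 2: expand (2,3) (f=5, h=3) → closed; open now [(1,3) g=3 f=7, (2,0) g=1 f=7, (2,4) g=3 f=5, (3,1) g=1 f=5, (3,2) g=2 f=5, (3,3) g=3 f=5]

order=[(2,2) → (2,3)]; open=[(1,3) g=3 f=7, (2,0) g=1 f=7, (2,4) g=3 f=5, (3,1) g=1 f=5, (3,2) g=2 f=5, (3,3) g=3 f=5]; closed=[(2,1), (2,2), (2,3)]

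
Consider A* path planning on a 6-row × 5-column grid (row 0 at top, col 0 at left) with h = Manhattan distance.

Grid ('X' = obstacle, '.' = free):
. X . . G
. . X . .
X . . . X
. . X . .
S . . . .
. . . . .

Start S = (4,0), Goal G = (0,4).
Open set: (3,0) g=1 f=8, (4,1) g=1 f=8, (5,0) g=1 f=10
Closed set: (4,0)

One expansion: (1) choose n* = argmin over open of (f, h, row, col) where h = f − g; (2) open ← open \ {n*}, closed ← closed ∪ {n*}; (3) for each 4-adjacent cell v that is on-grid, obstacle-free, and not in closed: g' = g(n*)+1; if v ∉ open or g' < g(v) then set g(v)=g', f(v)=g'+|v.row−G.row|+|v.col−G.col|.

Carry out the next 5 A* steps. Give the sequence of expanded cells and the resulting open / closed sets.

step 1: expand (3,0) (f=8, h=7) → closed; open now [(3,1) g=2 f=8, (4,1) g=1 f=8, (5,0) g=1 f=10]
step 2: expand (3,1) (f=8, h=6) → closed; open now [(2,1) g=3 f=8, (4,1) g=1 f=8, (5,0) g=1 f=10]
step 3: expand (2,1) (f=8, h=5) → closed; open now [(1,1) g=4 f=8, (2,2) g=4 f=8, (4,1) g=1 f=8, (5,0) g=1 f=10]
step 4: expand (1,1) (f=8, h=4) → closed; open now [(1,0) g=5 f=10, (2,2) g=4 f=8, (4,1) g=1 f=8, (5,0) g=1 f=10]
step 5: expand (2,2) (f=8, h=4) → closed; open now [(1,0) g=5 f=10, (2,3) g=5 f=8, (4,1) g=1 f=8, (5,0) g=1 f=10]

order=[(3,0) → (3,1) → (2,1) → (1,1) → (2,2)]; open=[(1,0) g=5 f=10, (2,3) g=5 f=8, (4,1) g=1 f=8, (5,0) g=1 f=10]; closed=[(1,1), (2,1), (2,2), (3,0), (3,1), (4,0)]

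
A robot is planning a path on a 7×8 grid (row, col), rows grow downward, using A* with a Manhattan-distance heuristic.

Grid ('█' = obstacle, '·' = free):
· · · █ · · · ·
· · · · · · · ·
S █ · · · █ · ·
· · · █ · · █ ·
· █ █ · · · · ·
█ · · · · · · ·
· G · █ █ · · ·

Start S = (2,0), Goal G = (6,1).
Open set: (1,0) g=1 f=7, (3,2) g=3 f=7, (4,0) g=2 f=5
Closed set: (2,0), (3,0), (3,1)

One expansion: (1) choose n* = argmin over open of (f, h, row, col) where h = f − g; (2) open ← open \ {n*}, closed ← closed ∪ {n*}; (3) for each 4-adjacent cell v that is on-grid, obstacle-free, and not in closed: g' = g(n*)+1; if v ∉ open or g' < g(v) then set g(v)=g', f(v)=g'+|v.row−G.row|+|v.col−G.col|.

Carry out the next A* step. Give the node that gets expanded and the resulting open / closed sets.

expanded=(4,0); open=[(1,0) g=1 f=7, (3,2) g=3 f=7]; closed=[(2,0), (3,0), (3,1), (4,0)]

step 1: expand (4,0) (f=5, h=3) → closed; open now [(1,0) g=1 f=7, (3,2) g=3 f=7]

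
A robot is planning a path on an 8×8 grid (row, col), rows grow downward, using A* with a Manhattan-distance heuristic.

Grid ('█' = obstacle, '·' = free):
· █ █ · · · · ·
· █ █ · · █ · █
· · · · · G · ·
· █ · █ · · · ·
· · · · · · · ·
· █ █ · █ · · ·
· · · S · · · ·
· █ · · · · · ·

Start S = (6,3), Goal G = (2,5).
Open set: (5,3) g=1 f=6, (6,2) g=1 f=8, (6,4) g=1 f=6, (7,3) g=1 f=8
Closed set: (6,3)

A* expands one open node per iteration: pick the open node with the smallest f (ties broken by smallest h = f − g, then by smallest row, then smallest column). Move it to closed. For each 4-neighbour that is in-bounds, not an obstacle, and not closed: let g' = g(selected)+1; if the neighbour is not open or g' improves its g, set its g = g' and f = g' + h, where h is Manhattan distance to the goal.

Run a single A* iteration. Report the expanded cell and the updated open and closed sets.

expanded=(5,3); open=[(4,3) g=2 f=6, (6,2) g=1 f=8, (6,4) g=1 f=6, (7,3) g=1 f=8]; closed=[(5,3), (6,3)]

step 1: expand (5,3) (f=6, h=5) → closed; open now [(4,3) g=2 f=6, (6,2) g=1 f=8, (6,4) g=1 f=6, (7,3) g=1 f=8]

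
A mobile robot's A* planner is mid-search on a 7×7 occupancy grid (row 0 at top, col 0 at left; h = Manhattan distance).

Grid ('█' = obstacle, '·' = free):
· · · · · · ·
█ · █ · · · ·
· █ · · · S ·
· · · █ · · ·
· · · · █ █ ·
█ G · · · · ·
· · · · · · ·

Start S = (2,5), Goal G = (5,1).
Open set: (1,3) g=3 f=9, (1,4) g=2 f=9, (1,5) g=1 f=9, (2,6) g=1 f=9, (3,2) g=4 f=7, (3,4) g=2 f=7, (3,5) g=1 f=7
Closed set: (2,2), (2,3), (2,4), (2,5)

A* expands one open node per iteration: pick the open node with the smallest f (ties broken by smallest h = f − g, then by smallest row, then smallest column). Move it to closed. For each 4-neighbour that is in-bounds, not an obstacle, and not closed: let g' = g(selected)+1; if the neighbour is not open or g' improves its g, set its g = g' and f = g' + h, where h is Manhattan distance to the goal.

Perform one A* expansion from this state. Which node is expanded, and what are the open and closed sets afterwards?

expanded=(3,2); open=[(1,3) g=3 f=9, (1,4) g=2 f=9, (1,5) g=1 f=9, (2,6) g=1 f=9, (3,1) g=5 f=7, (3,4) g=2 f=7, (3,5) g=1 f=7, (4,2) g=5 f=7]; closed=[(2,2), (2,3), (2,4), (2,5), (3,2)]

step 1: expand (3,2) (f=7, h=3) → closed; open now [(1,3) g=3 f=9, (1,4) g=2 f=9, (1,5) g=1 f=9, (2,6) g=1 f=9, (3,1) g=5 f=7, (3,4) g=2 f=7, (3,5) g=1 f=7, (4,2) g=5 f=7]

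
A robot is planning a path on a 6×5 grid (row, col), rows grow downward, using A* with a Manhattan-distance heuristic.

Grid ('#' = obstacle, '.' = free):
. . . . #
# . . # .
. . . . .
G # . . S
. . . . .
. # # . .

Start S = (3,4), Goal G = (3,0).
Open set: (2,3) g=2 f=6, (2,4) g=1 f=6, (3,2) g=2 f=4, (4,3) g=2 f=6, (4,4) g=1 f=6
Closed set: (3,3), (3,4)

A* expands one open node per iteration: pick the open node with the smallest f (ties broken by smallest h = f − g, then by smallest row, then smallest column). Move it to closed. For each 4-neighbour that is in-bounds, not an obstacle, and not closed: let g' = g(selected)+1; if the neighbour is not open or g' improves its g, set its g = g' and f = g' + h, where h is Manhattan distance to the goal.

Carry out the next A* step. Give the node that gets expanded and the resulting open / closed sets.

expanded=(3,2); open=[(2,2) g=3 f=6, (2,3) g=2 f=6, (2,4) g=1 f=6, (4,2) g=3 f=6, (4,3) g=2 f=6, (4,4) g=1 f=6]; closed=[(3,2), (3,3), (3,4)]

step 1: expand (3,2) (f=4, h=2) → closed; open now [(2,2) g=3 f=6, (2,3) g=2 f=6, (2,4) g=1 f=6, (4,2) g=3 f=6, (4,3) g=2 f=6, (4,4) g=1 f=6]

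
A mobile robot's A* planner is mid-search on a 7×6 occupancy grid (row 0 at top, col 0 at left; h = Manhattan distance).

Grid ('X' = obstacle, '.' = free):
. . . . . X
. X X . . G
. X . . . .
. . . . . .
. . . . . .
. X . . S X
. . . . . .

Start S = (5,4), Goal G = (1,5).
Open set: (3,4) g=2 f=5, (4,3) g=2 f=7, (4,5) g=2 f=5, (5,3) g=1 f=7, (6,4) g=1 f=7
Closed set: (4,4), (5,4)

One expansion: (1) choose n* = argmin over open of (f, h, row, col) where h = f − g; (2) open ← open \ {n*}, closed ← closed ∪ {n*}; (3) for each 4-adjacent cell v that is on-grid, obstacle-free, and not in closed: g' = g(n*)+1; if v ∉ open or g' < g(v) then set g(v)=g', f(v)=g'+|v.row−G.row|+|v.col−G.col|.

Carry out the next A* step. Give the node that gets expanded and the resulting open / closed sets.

expanded=(3,4); open=[(2,4) g=3 f=5, (3,3) g=3 f=7, (3,5) g=3 f=5, (4,3) g=2 f=7, (4,5) g=2 f=5, (5,3) g=1 f=7, (6,4) g=1 f=7]; closed=[(3,4), (4,4), (5,4)]

step 1: expand (3,4) (f=5, h=3) → closed; open now [(2,4) g=3 f=5, (3,3) g=3 f=7, (3,5) g=3 f=5, (4,3) g=2 f=7, (4,5) g=2 f=5, (5,3) g=1 f=7, (6,4) g=1 f=7]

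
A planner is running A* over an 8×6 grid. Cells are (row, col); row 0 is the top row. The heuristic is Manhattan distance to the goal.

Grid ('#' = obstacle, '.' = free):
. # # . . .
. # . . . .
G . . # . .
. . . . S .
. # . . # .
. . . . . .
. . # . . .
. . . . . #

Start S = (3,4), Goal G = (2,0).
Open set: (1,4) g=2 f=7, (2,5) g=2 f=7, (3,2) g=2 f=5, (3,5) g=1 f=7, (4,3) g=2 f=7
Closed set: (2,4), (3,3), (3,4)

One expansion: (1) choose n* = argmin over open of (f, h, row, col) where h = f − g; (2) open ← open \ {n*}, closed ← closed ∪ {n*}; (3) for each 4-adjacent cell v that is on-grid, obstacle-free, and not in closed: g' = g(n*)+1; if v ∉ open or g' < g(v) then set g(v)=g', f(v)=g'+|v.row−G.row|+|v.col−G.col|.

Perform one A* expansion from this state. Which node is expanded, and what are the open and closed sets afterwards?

expanded=(3,2); open=[(1,4) g=2 f=7, (2,2) g=3 f=5, (2,5) g=2 f=7, (3,1) g=3 f=5, (3,5) g=1 f=7, (4,2) g=3 f=7, (4,3) g=2 f=7]; closed=[(2,4), (3,2), (3,3), (3,4)]

step 1: expand (3,2) (f=5, h=3) → closed; open now [(1,4) g=2 f=7, (2,2) g=3 f=5, (2,5) g=2 f=7, (3,1) g=3 f=5, (3,5) g=1 f=7, (4,2) g=3 f=7, (4,3) g=2 f=7]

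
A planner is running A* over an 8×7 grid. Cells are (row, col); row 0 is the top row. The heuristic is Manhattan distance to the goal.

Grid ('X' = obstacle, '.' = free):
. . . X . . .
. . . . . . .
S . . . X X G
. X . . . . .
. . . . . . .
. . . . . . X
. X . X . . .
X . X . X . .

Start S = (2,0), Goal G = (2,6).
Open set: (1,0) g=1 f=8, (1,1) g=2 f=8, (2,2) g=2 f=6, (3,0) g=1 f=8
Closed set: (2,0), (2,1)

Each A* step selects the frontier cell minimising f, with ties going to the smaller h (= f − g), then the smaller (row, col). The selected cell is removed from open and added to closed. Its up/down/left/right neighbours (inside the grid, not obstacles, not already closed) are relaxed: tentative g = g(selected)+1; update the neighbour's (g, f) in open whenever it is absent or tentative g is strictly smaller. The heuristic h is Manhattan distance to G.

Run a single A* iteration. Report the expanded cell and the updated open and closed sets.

expanded=(2,2); open=[(1,0) g=1 f=8, (1,1) g=2 f=8, (1,2) g=3 f=8, (2,3) g=3 f=6, (3,0) g=1 f=8, (3,2) g=3 f=8]; closed=[(2,0), (2,1), (2,2)]

step 1: expand (2,2) (f=6, h=4) → closed; open now [(1,0) g=1 f=8, (1,1) g=2 f=8, (1,2) g=3 f=8, (2,3) g=3 f=6, (3,0) g=1 f=8, (3,2) g=3 f=8]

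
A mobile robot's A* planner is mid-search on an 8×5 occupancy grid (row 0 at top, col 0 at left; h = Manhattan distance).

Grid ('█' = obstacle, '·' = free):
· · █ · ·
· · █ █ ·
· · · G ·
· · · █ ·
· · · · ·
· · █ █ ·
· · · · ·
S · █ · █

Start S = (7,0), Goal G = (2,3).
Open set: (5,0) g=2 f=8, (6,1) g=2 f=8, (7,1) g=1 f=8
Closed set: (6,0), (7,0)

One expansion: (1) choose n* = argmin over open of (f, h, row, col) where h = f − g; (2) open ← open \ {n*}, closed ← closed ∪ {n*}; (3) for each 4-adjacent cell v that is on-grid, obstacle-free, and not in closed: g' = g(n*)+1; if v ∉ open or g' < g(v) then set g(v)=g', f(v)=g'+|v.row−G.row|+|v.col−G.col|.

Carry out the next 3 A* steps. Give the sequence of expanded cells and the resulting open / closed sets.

step 1: expand (5,0) (f=8, h=6) → closed; open now [(4,0) g=3 f=8, (5,1) g=3 f=8, (6,1) g=2 f=8, (7,1) g=1 f=8]
step 2: expand (4,0) (f=8, h=5) → closed; open now [(3,0) g=4 f=8, (4,1) g=4 f=8, (5,1) g=3 f=8, (6,1) g=2 f=8, (7,1) g=1 f=8]
step 3: expand (3,0) (f=8, h=4) → closed; open now [(2,0) g=5 f=8, (3,1) g=5 f=8, (4,1) g=4 f=8, (5,1) g=3 f=8, (6,1) g=2 f=8, (7,1) g=1 f=8]

order=[(5,0) → (4,0) → (3,0)]; open=[(2,0) g=5 f=8, (3,1) g=5 f=8, (4,1) g=4 f=8, (5,1) g=3 f=8, (6,1) g=2 f=8, (7,1) g=1 f=8]; closed=[(3,0), (4,0), (5,0), (6,0), (7,0)]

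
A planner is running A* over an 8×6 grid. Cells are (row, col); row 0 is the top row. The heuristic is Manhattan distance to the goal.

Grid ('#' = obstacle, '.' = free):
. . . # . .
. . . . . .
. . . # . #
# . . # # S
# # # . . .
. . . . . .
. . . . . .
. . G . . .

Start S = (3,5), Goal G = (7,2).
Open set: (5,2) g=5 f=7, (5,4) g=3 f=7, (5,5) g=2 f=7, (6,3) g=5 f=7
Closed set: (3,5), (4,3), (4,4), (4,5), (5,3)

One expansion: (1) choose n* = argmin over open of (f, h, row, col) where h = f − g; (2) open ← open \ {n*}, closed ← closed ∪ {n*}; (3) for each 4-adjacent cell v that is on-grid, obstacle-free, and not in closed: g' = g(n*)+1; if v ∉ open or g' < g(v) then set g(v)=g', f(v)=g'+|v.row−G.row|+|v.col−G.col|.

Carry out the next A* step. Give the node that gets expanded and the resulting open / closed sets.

step 1: expand (5,2) (f=7, h=2) → closed; open now [(5,1) g=6 f=9, (5,4) g=3 f=7, (5,5) g=2 f=7, (6,2) g=6 f=7, (6,3) g=5 f=7]

expanded=(5,2); open=[(5,1) g=6 f=9, (5,4) g=3 f=7, (5,5) g=2 f=7, (6,2) g=6 f=7, (6,3) g=5 f=7]; closed=[(3,5), (4,3), (4,4), (4,5), (5,2), (5,3)]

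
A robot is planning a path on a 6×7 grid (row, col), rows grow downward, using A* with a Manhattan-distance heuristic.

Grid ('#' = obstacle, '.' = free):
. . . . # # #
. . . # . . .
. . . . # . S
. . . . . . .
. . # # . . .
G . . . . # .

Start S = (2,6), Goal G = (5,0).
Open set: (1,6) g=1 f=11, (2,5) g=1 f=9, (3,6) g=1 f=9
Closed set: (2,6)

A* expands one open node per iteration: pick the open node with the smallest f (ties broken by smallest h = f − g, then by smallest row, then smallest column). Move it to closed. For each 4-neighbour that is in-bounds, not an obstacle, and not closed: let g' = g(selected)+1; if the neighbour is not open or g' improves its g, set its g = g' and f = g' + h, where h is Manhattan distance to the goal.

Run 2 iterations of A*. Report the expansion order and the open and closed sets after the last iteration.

step 1: expand (2,5) (f=9, h=8) → closed; open now [(1,5) g=2 f=11, (1,6) g=1 f=11, (3,5) g=2 f=9, (3,6) g=1 f=9]
step 2: expand (3,5) (f=9, h=7) → closed; open now [(1,5) g=2 f=11, (1,6) g=1 f=11, (3,4) g=3 f=9, (3,6) g=1 f=9, (4,5) g=3 f=9]

order=[(2,5) → (3,5)]; open=[(1,5) g=2 f=11, (1,6) g=1 f=11, (3,4) g=3 f=9, (3,6) g=1 f=9, (4,5) g=3 f=9]; closed=[(2,5), (2,6), (3,5)]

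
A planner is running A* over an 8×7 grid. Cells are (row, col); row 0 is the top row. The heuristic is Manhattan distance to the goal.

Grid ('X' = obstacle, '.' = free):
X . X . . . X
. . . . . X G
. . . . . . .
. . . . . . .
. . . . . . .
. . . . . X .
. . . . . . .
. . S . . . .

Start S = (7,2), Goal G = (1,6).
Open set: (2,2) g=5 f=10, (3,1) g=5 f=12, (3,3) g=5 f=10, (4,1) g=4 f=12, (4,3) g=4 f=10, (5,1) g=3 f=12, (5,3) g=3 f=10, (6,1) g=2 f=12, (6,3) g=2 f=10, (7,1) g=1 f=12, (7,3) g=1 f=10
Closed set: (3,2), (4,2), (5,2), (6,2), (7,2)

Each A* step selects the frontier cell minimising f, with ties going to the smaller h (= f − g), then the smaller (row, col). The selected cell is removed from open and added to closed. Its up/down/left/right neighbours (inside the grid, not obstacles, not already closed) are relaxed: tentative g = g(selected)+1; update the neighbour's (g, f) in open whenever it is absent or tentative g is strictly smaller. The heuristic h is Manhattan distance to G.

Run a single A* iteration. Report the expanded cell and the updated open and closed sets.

expanded=(2,2); open=[(1,2) g=6 f=10, (2,1) g=6 f=12, (2,3) g=6 f=10, (3,1) g=5 f=12, (3,3) g=5 f=10, (4,1) g=4 f=12, (4,3) g=4 f=10, (5,1) g=3 f=12, (5,3) g=3 f=10, (6,1) g=2 f=12, (6,3) g=2 f=10, (7,1) g=1 f=12, (7,3) g=1 f=10]; closed=[(2,2), (3,2), (4,2), (5,2), (6,2), (7,2)]

step 1: expand (2,2) (f=10, h=5) → closed; open now [(1,2) g=6 f=10, (2,1) g=6 f=12, (2,3) g=6 f=10, (3,1) g=5 f=12, (3,3) g=5 f=10, (4,1) g=4 f=12, (4,3) g=4 f=10, (5,1) g=3 f=12, (5,3) g=3 f=10, (6,1) g=2 f=12, (6,3) g=2 f=10, (7,1) g=1 f=12, (7,3) g=1 f=10]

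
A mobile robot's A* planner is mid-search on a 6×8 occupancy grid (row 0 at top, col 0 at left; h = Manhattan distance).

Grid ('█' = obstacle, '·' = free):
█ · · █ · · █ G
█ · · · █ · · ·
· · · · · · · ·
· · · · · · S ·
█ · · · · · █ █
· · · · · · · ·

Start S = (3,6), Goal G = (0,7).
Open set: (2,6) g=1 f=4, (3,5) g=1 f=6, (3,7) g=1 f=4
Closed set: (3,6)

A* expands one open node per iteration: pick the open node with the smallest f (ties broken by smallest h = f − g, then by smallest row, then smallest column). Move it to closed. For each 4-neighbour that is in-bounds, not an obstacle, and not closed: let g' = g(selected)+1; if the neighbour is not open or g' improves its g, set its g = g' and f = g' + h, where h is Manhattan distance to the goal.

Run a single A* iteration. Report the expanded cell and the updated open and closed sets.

expanded=(2,6); open=[(1,6) g=2 f=4, (2,5) g=2 f=6, (2,7) g=2 f=4, (3,5) g=1 f=6, (3,7) g=1 f=4]; closed=[(2,6), (3,6)]

step 1: expand (2,6) (f=4, h=3) → closed; open now [(1,6) g=2 f=4, (2,5) g=2 f=6, (2,7) g=2 f=4, (3,5) g=1 f=6, (3,7) g=1 f=4]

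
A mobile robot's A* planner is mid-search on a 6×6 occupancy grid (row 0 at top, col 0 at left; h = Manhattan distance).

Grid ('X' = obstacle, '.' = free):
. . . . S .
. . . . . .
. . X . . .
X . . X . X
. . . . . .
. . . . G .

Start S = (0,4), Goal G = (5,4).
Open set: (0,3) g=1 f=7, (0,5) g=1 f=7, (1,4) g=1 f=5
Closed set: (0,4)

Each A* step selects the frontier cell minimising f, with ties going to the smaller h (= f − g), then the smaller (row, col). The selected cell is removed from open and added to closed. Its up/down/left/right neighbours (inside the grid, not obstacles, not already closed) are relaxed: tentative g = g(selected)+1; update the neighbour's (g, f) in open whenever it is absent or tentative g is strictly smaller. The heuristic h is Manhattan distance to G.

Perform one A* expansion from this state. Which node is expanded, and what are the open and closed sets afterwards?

step 1: expand (1,4) (f=5, h=4) → closed; open now [(0,3) g=1 f=7, (0,5) g=1 f=7, (1,3) g=2 f=7, (1,5) g=2 f=7, (2,4) g=2 f=5]

expanded=(1,4); open=[(0,3) g=1 f=7, (0,5) g=1 f=7, (1,3) g=2 f=7, (1,5) g=2 f=7, (2,4) g=2 f=5]; closed=[(0,4), (1,4)]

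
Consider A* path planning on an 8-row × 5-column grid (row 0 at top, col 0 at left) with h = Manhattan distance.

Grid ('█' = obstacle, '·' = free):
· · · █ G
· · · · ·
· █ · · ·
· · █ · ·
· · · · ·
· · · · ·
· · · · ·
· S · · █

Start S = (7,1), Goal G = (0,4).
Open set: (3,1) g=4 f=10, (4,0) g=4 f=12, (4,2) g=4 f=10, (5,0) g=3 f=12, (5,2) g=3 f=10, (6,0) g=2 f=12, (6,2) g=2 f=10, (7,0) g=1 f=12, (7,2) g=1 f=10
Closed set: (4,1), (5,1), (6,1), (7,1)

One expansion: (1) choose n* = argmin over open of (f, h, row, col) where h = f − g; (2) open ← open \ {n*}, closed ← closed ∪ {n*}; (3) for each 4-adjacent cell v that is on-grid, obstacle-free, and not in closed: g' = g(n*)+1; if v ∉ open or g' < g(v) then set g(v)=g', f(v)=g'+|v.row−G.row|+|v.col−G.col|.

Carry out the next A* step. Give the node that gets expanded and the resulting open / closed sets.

expanded=(3,1); open=[(3,0) g=5 f=12, (4,0) g=4 f=12, (4,2) g=4 f=10, (5,0) g=3 f=12, (5,2) g=3 f=10, (6,0) g=2 f=12, (6,2) g=2 f=10, (7,0) g=1 f=12, (7,2) g=1 f=10]; closed=[(3,1), (4,1), (5,1), (6,1), (7,1)]

step 1: expand (3,1) (f=10, h=6) → closed; open now [(3,0) g=5 f=12, (4,0) g=4 f=12, (4,2) g=4 f=10, (5,0) g=3 f=12, (5,2) g=3 f=10, (6,0) g=2 f=12, (6,2) g=2 f=10, (7,0) g=1 f=12, (7,2) g=1 f=10]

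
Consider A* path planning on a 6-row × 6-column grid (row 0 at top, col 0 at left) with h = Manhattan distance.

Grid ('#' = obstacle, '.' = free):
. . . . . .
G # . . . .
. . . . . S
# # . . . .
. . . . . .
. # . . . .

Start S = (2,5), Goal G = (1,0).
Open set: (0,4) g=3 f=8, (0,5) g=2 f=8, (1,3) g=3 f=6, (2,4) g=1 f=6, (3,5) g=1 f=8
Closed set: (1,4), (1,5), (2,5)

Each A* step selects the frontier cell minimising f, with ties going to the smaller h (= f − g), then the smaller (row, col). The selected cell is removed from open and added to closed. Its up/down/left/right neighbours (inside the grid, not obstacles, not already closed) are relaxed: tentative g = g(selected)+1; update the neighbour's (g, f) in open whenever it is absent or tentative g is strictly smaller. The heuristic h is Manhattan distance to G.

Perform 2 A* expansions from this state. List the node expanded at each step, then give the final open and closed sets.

order=[(1,3) → (1,2)]; open=[(0,2) g=5 f=8, (0,3) g=4 f=8, (0,4) g=3 f=8, (0,5) g=2 f=8, (2,2) g=5 f=8, (2,3) g=4 f=8, (2,4) g=1 f=6, (3,5) g=1 f=8]; closed=[(1,2), (1,3), (1,4), (1,5), (2,5)]

step 1: expand (1,3) (f=6, h=3) → closed; open now [(0,3) g=4 f=8, (0,4) g=3 f=8, (0,5) g=2 f=8, (1,2) g=4 f=6, (2,3) g=4 f=8, (2,4) g=1 f=6, (3,5) g=1 f=8]
step 2: expand (1,2) (f=6, h=2) → closed; open now [(0,2) g=5 f=8, (0,3) g=4 f=8, (0,4) g=3 f=8, (0,5) g=2 f=8, (2,2) g=5 f=8, (2,3) g=4 f=8, (2,4) g=1 f=6, (3,5) g=1 f=8]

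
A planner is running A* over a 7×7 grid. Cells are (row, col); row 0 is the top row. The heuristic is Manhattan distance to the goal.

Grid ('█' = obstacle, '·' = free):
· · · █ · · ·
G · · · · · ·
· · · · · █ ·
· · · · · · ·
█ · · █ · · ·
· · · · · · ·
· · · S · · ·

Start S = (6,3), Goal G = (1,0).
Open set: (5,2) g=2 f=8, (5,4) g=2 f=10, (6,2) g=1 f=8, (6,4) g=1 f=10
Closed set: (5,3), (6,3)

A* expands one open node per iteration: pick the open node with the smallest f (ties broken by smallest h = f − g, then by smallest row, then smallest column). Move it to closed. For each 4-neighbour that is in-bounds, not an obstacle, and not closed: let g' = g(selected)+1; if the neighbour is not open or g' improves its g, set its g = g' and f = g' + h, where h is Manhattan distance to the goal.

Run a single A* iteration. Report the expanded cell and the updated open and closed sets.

expanded=(5,2); open=[(4,2) g=3 f=8, (5,1) g=3 f=8, (5,4) g=2 f=10, (6,2) g=1 f=8, (6,4) g=1 f=10]; closed=[(5,2), (5,3), (6,3)]

step 1: expand (5,2) (f=8, h=6) → closed; open now [(4,2) g=3 f=8, (5,1) g=3 f=8, (5,4) g=2 f=10, (6,2) g=1 f=8, (6,4) g=1 f=10]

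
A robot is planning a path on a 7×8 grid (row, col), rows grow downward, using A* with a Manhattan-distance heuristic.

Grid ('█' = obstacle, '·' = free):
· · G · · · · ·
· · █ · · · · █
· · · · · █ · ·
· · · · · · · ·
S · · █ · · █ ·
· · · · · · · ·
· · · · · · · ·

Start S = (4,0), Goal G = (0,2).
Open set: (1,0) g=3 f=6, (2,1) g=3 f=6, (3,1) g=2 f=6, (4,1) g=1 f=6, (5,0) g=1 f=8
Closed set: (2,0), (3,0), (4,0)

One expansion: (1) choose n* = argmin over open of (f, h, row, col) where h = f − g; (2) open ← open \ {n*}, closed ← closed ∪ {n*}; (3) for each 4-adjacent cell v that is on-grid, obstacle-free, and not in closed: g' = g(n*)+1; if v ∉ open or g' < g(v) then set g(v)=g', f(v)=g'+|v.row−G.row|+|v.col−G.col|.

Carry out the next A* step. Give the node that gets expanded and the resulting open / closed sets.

expanded=(1,0); open=[(0,0) g=4 f=6, (1,1) g=4 f=6, (2,1) g=3 f=6, (3,1) g=2 f=6, (4,1) g=1 f=6, (5,0) g=1 f=8]; closed=[(1,0), (2,0), (3,0), (4,0)]

step 1: expand (1,0) (f=6, h=3) → closed; open now [(0,0) g=4 f=6, (1,1) g=4 f=6, (2,1) g=3 f=6, (3,1) g=2 f=6, (4,1) g=1 f=6, (5,0) g=1 f=8]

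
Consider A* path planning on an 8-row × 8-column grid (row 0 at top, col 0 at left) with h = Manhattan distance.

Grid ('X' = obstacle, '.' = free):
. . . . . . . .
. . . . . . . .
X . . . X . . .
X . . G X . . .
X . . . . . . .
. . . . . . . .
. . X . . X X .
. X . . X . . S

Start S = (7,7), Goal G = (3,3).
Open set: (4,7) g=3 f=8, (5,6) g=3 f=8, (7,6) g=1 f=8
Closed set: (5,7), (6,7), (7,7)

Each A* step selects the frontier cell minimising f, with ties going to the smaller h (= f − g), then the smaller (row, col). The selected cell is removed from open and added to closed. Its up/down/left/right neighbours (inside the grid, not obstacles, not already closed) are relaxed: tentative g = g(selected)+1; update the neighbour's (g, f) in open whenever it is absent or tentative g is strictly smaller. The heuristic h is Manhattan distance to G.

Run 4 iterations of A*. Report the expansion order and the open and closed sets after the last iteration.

order=[(4,7) → (3,7) → (3,6) → (3,5)]; open=[(2,5) g=7 f=10, (2,6) g=6 f=10, (2,7) g=5 f=10, (4,5) g=7 f=10, (4,6) g=4 f=8, (5,6) g=3 f=8, (7,6) g=1 f=8]; closed=[(3,5), (3,6), (3,7), (4,7), (5,7), (6,7), (7,7)]

step 1: expand (4,7) (f=8, h=5) → closed; open now [(3,7) g=4 f=8, (4,6) g=4 f=8, (5,6) g=3 f=8, (7,6) g=1 f=8]
step 2: expand (3,7) (f=8, h=4) → closed; open now [(2,7) g=5 f=10, (3,6) g=5 f=8, (4,6) g=4 f=8, (5,6) g=3 f=8, (7,6) g=1 f=8]
step 3: expand (3,6) (f=8, h=3) → closed; open now [(2,6) g=6 f=10, (2,7) g=5 f=10, (3,5) g=6 f=8, (4,6) g=4 f=8, (5,6) g=3 f=8, (7,6) g=1 f=8]
step 4: expand (3,5) (f=8, h=2) → closed; open now [(2,5) g=7 f=10, (2,6) g=6 f=10, (2,7) g=5 f=10, (4,5) g=7 f=10, (4,6) g=4 f=8, (5,6) g=3 f=8, (7,6) g=1 f=8]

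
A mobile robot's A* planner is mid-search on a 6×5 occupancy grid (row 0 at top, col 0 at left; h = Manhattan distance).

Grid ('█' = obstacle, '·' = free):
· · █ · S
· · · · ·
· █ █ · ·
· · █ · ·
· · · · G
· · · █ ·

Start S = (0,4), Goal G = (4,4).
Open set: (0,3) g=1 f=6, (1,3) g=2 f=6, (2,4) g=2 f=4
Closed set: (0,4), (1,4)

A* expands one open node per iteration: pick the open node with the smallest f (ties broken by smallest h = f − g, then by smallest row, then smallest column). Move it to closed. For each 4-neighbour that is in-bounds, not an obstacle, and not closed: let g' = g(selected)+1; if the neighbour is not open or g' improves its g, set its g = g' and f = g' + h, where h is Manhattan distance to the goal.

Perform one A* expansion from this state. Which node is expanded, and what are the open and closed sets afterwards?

expanded=(2,4); open=[(0,3) g=1 f=6, (1,3) g=2 f=6, (2,3) g=3 f=6, (3,4) g=3 f=4]; closed=[(0,4), (1,4), (2,4)]

step 1: expand (2,4) (f=4, h=2) → closed; open now [(0,3) g=1 f=6, (1,3) g=2 f=6, (2,3) g=3 f=6, (3,4) g=3 f=4]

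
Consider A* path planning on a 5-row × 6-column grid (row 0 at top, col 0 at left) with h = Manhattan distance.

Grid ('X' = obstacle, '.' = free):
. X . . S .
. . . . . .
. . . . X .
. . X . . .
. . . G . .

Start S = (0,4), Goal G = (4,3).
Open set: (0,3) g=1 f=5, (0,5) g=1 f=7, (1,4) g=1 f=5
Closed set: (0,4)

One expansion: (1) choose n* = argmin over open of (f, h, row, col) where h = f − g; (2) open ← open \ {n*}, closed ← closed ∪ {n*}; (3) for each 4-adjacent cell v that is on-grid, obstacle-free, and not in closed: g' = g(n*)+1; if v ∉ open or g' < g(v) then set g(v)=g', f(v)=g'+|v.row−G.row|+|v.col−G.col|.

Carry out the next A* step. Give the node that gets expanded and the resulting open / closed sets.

expanded=(0,3); open=[(0,2) g=2 f=7, (0,5) g=1 f=7, (1,3) g=2 f=5, (1,4) g=1 f=5]; closed=[(0,3), (0,4)]

step 1: expand (0,3) (f=5, h=4) → closed; open now [(0,2) g=2 f=7, (0,5) g=1 f=7, (1,3) g=2 f=5, (1,4) g=1 f=5]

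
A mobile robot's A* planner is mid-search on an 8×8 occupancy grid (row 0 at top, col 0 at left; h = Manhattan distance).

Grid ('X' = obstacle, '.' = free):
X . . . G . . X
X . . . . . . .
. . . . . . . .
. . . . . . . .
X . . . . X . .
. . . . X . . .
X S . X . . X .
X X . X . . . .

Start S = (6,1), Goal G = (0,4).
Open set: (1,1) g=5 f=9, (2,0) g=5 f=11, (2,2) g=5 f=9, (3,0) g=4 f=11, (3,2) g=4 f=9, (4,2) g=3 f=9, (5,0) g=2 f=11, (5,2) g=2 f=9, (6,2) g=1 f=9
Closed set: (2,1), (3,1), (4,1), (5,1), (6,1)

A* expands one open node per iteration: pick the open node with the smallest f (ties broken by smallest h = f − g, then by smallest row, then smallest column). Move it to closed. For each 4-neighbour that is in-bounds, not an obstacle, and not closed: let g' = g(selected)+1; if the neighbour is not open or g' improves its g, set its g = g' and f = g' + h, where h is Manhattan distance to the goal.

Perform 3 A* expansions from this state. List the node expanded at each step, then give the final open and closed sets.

step 1: expand (1,1) (f=9, h=4) → closed; open now [(0,1) g=6 f=9, (1,2) g=6 f=9, (2,0) g=5 f=11, (2,2) g=5 f=9, (3,0) g=4 f=11, (3,2) g=4 f=9, (4,2) g=3 f=9, (5,0) g=2 f=11, (5,2) g=2 f=9, (6,2) g=1 f=9]
step 2: expand (0,1) (f=9, h=3) → closed; open now [(0,2) g=7 f=9, (1,2) g=6 f=9, (2,0) g=5 f=11, (2,2) g=5 f=9, (3,0) g=4 f=11, (3,2) g=4 f=9, (4,2) g=3 f=9, (5,0) g=2 f=11, (5,2) g=2 f=9, (6,2) g=1 f=9]
step 3: expand (0,2) (f=9, h=2) → closed; open now [(0,3) g=8 f=9, (1,2) g=6 f=9, (2,0) g=5 f=11, (2,2) g=5 f=9, (3,0) g=4 f=11, (3,2) g=4 f=9, (4,2) g=3 f=9, (5,0) g=2 f=11, (5,2) g=2 f=9, (6,2) g=1 f=9]

order=[(1,1) → (0,1) → (0,2)]; open=[(0,3) g=8 f=9, (1,2) g=6 f=9, (2,0) g=5 f=11, (2,2) g=5 f=9, (3,0) g=4 f=11, (3,2) g=4 f=9, (4,2) g=3 f=9, (5,0) g=2 f=11, (5,2) g=2 f=9, (6,2) g=1 f=9]; closed=[(0,1), (0,2), (1,1), (2,1), (3,1), (4,1), (5,1), (6,1)]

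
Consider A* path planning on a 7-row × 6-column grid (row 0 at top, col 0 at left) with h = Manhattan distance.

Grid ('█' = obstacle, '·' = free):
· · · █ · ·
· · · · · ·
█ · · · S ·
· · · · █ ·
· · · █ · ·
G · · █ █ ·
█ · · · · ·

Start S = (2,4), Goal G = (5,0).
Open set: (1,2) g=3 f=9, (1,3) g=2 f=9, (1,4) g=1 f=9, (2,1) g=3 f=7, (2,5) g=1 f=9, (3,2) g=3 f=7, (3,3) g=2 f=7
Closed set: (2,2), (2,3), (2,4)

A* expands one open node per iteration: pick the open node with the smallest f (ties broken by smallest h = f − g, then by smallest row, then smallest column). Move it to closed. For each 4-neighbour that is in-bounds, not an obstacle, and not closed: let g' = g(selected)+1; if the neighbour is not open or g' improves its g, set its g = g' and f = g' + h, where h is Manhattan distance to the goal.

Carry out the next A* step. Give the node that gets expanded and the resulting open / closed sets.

step 1: expand (2,1) (f=7, h=4) → closed; open now [(1,1) g=4 f=9, (1,2) g=3 f=9, (1,3) g=2 f=9, (1,4) g=1 f=9, (2,5) g=1 f=9, (3,1) g=4 f=7, (3,2) g=3 f=7, (3,3) g=2 f=7]

expanded=(2,1); open=[(1,1) g=4 f=9, (1,2) g=3 f=9, (1,3) g=2 f=9, (1,4) g=1 f=9, (2,5) g=1 f=9, (3,1) g=4 f=7, (3,2) g=3 f=7, (3,3) g=2 f=7]; closed=[(2,1), (2,2), (2,3), (2,4)]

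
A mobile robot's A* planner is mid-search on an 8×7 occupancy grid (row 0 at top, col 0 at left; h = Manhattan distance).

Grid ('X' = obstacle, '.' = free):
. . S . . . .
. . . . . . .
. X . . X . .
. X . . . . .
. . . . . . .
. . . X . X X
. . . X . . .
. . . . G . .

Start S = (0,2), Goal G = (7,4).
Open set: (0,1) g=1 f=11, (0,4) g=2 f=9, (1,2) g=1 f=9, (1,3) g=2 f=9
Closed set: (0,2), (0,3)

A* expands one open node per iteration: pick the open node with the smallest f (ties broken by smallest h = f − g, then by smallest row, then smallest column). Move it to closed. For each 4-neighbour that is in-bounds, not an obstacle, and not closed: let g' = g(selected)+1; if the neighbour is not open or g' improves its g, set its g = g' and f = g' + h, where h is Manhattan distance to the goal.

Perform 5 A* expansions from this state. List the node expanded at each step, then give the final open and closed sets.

step 1: expand (0,4) (f=9, h=7) → closed; open now [(0,1) g=1 f=11, (0,5) g=3 f=11, (1,2) g=1 f=9, (1,3) g=2 f=9, (1,4) g=3 f=9]
step 2: expand (1,4) (f=9, h=6) → closed; open now [(0,1) g=1 f=11, (0,5) g=3 f=11, (1,2) g=1 f=9, (1,3) g=2 f=9, (1,5) g=4 f=11]
step 3: expand (1,3) (f=9, h=7) → closed; open now [(0,1) g=1 f=11, (0,5) g=3 f=11, (1,2) g=1 f=9, (1,5) g=4 f=11, (2,3) g=3 f=9]
step 4: expand (2,3) (f=9, h=6) → closed; open now [(0,1) g=1 f=11, (0,5) g=3 f=11, (1,2) g=1 f=9, (1,5) g=4 f=11, (2,2) g=4 f=11, (3,3) g=4 f=9]
step 5: expand (3,3) (f=9, h=5) → closed; open now [(0,1) g=1 f=11, (0,5) g=3 f=11, (1,2) g=1 f=9, (1,5) g=4 f=11, (2,2) g=4 f=11, (3,2) g=5 f=11, (3,4) g=5 f=9, (4,3) g=5 f=9]

order=[(0,4) → (1,4) → (1,3) → (2,3) → (3,3)]; open=[(0,1) g=1 f=11, (0,5) g=3 f=11, (1,2) g=1 f=9, (1,5) g=4 f=11, (2,2) g=4 f=11, (3,2) g=5 f=11, (3,4) g=5 f=9, (4,3) g=5 f=9]; closed=[(0,2), (0,3), (0,4), (1,3), (1,4), (2,3), (3,3)]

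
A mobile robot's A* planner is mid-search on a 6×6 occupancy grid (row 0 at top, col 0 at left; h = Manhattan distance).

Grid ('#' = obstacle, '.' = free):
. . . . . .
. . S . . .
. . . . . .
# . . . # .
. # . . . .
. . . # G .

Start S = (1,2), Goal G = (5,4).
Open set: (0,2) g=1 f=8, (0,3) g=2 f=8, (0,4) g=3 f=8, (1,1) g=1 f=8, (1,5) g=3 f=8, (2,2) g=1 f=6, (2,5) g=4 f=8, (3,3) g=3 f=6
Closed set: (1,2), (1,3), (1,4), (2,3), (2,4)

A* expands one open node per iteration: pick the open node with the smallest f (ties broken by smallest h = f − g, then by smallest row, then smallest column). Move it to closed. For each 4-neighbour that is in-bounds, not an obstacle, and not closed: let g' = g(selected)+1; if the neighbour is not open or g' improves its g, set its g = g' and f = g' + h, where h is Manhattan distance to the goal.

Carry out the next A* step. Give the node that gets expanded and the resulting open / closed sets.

step 1: expand (3,3) (f=6, h=3) → closed; open now [(0,2) g=1 f=8, (0,3) g=2 f=8, (0,4) g=3 f=8, (1,1) g=1 f=8, (1,5) g=3 f=8, (2,2) g=1 f=6, (2,5) g=4 f=8, (3,2) g=4 f=8, (4,3) g=4 f=6]

expanded=(3,3); open=[(0,2) g=1 f=8, (0,3) g=2 f=8, (0,4) g=3 f=8, (1,1) g=1 f=8, (1,5) g=3 f=8, (2,2) g=1 f=6, (2,5) g=4 f=8, (3,2) g=4 f=8, (4,3) g=4 f=6]; closed=[(1,2), (1,3), (1,4), (2,3), (2,4), (3,3)]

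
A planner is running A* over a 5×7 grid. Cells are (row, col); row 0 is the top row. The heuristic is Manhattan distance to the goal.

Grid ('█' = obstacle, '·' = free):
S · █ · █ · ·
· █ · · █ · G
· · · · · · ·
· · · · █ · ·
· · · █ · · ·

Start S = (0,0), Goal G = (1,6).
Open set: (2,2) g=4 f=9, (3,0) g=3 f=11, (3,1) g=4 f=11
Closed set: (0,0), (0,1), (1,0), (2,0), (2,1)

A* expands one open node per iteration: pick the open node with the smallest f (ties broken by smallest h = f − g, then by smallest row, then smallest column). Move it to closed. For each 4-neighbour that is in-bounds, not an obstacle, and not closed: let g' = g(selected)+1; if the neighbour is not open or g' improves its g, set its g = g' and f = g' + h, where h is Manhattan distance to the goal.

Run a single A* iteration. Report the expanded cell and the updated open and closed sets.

step 1: expand (2,2) (f=9, h=5) → closed; open now [(1,2) g=5 f=9, (2,3) g=5 f=9, (3,0) g=3 f=11, (3,1) g=4 f=11, (3,2) g=5 f=11]

expanded=(2,2); open=[(1,2) g=5 f=9, (2,3) g=5 f=9, (3,0) g=3 f=11, (3,1) g=4 f=11, (3,2) g=5 f=11]; closed=[(0,0), (0,1), (1,0), (2,0), (2,1), (2,2)]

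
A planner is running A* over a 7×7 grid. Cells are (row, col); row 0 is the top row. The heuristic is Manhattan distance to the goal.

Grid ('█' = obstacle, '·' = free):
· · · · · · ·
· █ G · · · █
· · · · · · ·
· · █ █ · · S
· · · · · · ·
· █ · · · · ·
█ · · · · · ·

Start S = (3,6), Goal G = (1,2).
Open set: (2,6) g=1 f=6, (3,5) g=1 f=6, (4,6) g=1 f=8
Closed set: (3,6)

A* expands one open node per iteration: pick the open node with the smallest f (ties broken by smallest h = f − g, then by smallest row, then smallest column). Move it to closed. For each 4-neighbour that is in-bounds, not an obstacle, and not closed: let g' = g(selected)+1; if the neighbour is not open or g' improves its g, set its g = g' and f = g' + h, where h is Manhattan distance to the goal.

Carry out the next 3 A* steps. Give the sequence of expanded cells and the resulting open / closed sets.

step 1: expand (2,6) (f=6, h=5) → closed; open now [(2,5) g=2 f=6, (3,5) g=1 f=6, (4,6) g=1 f=8]
step 2: expand (2,5) (f=6, h=4) → closed; open now [(1,5) g=3 f=6, (2,4) g=3 f=6, (3,5) g=1 f=6, (4,6) g=1 f=8]
step 3: expand (1,5) (f=6, h=3) → closed; open now [(0,5) g=4 f=8, (1,4) g=4 f=6, (2,4) g=3 f=6, (3,5) g=1 f=6, (4,6) g=1 f=8]

order=[(2,6) → (2,5) → (1,5)]; open=[(0,5) g=4 f=8, (1,4) g=4 f=6, (2,4) g=3 f=6, (3,5) g=1 f=6, (4,6) g=1 f=8]; closed=[(1,5), (2,5), (2,6), (3,6)]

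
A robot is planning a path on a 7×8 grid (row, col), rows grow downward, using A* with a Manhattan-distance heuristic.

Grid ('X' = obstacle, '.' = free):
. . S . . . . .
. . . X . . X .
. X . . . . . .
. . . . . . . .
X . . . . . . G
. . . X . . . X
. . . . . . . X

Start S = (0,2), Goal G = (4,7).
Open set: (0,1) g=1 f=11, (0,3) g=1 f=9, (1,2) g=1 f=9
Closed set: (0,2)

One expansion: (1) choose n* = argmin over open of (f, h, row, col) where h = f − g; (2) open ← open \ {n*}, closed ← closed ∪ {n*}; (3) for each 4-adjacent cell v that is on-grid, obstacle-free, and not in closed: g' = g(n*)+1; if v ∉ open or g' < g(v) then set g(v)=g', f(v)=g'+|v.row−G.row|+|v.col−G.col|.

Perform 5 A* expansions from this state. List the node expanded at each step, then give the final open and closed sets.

order=[(0,3) → (0,4) → (0,5) → (0,6) → (0,7)]; open=[(0,1) g=1 f=11, (1,2) g=1 f=9, (1,4) g=3 f=9, (1,5) g=4 f=9, (1,7) g=6 f=9]; closed=[(0,2), (0,3), (0,4), (0,5), (0,6), (0,7)]

step 1: expand (0,3) (f=9, h=8) → closed; open now [(0,1) g=1 f=11, (0,4) g=2 f=9, (1,2) g=1 f=9]
step 2: expand (0,4) (f=9, h=7) → closed; open now [(0,1) g=1 f=11, (0,5) g=3 f=9, (1,2) g=1 f=9, (1,4) g=3 f=9]
step 3: expand (0,5) (f=9, h=6) → closed; open now [(0,1) g=1 f=11, (0,6) g=4 f=9, (1,2) g=1 f=9, (1,4) g=3 f=9, (1,5) g=4 f=9]
step 4: expand (0,6) (f=9, h=5) → closed; open now [(0,1) g=1 f=11, (0,7) g=5 f=9, (1,2) g=1 f=9, (1,4) g=3 f=9, (1,5) g=4 f=9]
step 5: expand (0,7) (f=9, h=4) → closed; open now [(0,1) g=1 f=11, (1,2) g=1 f=9, (1,4) g=3 f=9, (1,5) g=4 f=9, (1,7) g=6 f=9]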